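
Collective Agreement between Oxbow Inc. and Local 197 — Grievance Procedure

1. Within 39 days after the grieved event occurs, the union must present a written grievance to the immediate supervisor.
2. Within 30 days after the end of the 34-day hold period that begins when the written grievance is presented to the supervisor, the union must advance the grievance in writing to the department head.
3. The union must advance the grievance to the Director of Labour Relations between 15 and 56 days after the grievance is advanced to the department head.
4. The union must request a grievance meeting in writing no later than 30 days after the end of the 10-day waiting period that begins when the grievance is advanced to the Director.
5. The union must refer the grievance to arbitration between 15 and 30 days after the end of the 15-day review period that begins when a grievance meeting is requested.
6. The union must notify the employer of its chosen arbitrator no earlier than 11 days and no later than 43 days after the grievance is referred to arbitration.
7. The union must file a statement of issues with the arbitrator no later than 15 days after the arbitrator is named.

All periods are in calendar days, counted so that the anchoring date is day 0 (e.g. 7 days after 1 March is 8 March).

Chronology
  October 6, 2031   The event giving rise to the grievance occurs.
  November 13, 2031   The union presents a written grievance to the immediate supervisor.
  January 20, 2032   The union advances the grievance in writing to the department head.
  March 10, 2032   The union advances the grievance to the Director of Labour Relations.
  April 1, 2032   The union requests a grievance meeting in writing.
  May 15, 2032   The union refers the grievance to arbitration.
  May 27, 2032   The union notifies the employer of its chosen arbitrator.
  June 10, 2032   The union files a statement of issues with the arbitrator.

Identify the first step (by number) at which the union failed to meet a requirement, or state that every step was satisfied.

(1) due by October 6, 2031 + 39 days = November 14, 2031; done November 13, 2031 — timely.
(2) due by December 17, 2031 + 30 days = January 16, 2032; January 20, 2032 misses that deadline by 4 days.

Step 2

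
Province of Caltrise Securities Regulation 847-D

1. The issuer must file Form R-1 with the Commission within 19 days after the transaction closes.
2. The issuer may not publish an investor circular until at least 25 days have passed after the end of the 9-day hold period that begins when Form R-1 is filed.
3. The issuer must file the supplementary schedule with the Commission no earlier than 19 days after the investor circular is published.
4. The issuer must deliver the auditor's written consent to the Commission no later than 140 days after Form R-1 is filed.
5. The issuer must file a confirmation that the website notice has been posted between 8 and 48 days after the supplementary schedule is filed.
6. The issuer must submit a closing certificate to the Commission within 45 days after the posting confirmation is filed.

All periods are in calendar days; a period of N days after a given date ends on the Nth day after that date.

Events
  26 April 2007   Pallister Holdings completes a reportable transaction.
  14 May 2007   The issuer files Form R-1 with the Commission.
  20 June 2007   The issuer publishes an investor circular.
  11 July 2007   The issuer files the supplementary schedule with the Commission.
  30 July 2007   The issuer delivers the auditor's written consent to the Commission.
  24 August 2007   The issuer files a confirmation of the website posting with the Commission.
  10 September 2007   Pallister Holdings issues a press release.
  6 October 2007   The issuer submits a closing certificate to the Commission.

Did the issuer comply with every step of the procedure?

Yes

(1) due by 26 April 2007 + 19 days = 15 May 2007; completed 14 May 2007, before the deadline.
(2) permitted from 23 May 2007 + 25 days = 17 June 2007 onward; done 20 June 2007 — permitted.
(3) permitted from 20 June 2007 + 19 days = 9 July 2007 onward; done 11 July 2007 — permitted.
(4) due by 14 May 2007 + 140 days = 1 October 2007; done 30 July 2007 — timely.
(5) the permitted window runs from 11 July 2007 + 8 = 19 July 2007 to 11 July 2007 + 48 = 28 August 2007; 24 August 2007 falls inside that range.
(6) due by 24 August 2007 + 45 days = 8 October 2007; done 6 October 2007 — timely.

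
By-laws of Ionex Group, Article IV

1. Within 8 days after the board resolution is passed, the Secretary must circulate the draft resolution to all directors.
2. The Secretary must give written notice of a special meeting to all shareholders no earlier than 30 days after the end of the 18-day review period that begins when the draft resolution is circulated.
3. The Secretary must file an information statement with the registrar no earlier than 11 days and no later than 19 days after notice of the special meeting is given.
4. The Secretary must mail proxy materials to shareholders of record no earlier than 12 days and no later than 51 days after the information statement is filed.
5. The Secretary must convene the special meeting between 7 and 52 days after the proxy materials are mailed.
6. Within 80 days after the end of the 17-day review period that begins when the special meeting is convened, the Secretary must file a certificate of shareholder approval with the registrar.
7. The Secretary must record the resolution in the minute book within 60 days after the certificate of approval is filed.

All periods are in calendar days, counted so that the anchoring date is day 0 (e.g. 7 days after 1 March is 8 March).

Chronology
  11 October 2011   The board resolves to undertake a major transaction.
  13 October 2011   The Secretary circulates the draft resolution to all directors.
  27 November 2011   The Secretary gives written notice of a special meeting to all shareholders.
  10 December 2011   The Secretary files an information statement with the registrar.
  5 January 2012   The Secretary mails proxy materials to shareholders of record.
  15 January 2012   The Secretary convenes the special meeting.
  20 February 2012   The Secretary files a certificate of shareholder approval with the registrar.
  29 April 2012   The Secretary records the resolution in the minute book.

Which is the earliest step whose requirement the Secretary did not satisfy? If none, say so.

Step 1: 8 days after 11 October 2011 (when the board resolution is passed) is 19 October 2011; completed 13 October 2011, before the deadline.
Step 2: the earliest permitted date is 30 days after 31 October 2011 (end of the 18-day review period, which began when the draft resolution is circulated on 13 October 2011), i.e. 30 November 2011; acted on 27 November 2011, 3 days prematurely.

Step 2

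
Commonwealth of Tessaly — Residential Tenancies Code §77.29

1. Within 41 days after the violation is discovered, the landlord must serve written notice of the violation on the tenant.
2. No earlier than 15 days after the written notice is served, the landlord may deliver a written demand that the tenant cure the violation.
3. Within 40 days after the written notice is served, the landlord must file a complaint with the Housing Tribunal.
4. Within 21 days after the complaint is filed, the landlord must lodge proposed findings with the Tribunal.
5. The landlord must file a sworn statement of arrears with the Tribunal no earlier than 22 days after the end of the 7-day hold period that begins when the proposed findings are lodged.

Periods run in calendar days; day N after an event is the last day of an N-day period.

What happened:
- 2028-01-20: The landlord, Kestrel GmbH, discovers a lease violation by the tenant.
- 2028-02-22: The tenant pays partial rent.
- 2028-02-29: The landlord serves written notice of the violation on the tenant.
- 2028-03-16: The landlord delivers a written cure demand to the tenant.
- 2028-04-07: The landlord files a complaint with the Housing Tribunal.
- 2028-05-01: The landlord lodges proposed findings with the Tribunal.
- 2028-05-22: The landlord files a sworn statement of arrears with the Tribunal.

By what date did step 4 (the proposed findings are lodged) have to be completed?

2028-04-28

Step 4 runs from 2028-04-07, when the complaint is filed. 21 days after 2028-04-07 is 2028-04-28.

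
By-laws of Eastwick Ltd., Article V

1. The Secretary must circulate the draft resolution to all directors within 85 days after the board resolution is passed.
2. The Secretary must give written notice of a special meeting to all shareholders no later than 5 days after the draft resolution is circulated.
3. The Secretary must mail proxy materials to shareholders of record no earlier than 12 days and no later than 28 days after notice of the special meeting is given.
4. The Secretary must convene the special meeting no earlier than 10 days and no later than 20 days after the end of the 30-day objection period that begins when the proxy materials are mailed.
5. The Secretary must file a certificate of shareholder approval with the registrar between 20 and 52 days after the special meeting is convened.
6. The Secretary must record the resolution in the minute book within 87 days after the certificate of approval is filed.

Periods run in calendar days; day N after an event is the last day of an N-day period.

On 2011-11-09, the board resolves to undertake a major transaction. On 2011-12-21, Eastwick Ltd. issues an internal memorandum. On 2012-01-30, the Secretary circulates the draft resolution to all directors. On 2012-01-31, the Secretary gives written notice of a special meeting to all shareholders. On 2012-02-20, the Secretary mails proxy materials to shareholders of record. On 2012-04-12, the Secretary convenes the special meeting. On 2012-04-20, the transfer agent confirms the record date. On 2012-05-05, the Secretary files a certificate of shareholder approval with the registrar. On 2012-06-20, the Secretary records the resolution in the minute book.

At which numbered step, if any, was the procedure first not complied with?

Step 1: 85 days after 2011-11-09 (when the board resolution is passed) is 2012-02-02; done 2012-01-30 — timely.
Step 2: 5 days after 2012-01-30 (when the draft resolution is circulated) is 2012-02-04; done 2012-01-31 — timely.
Step 3: the window is 12–28 days after 2012-01-31 (when notice of the special meeting is given), so 2012-02-12 through 2012-02-28; 2012-02-20 falls inside that range.
Step 4: the window is 10–20 days after 2012-03-21 (end of the 30-day objection period, which began when the proxy materials are mailed on 2012-02-20), so 2012-03-31 through 2012-04-10; done 2012-04-12 — 2 days after the window closed.

Step 4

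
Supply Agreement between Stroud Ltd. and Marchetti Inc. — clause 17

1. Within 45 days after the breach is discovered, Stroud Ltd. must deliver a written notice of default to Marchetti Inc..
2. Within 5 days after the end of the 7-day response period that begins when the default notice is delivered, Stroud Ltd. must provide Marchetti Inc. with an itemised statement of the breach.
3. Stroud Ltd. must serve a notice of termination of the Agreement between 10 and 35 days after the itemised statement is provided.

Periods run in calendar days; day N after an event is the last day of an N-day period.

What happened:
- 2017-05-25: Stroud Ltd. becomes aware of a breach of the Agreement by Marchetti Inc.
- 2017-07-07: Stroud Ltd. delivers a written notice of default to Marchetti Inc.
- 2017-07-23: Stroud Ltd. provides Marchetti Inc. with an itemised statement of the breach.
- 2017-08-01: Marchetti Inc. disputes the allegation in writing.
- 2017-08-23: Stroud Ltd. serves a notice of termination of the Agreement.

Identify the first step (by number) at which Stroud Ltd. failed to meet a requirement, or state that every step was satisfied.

Step 2

Step 1: 45 days after 2017-05-25 (when the breach is discovered) is 2017-07-09; done 2017-07-07 — timely.
Step 2: 5 days after 2017-07-14 (end of the 7-day response period, which began when the default notice is delivered on 2017-07-07) is 2017-07-19; 2017-07-23 misses that deadline by 4 days.
That is the first point of non-compliance.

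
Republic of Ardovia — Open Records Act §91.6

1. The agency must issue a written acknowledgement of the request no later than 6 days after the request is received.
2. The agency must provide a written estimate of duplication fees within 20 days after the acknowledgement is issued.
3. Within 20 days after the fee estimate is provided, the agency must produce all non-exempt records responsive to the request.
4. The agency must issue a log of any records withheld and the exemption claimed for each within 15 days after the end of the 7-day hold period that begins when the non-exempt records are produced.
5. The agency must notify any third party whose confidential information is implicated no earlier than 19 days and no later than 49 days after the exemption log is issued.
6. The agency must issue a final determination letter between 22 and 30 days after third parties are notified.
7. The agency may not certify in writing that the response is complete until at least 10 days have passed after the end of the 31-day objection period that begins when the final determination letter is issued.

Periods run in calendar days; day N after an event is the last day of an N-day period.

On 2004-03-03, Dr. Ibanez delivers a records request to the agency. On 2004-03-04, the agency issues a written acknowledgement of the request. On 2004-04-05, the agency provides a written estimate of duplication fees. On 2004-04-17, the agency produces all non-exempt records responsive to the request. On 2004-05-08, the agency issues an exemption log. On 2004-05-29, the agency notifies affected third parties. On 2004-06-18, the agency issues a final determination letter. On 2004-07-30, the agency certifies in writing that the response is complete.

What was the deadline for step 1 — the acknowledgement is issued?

2004-03-09

Step 1 runs from 2004-03-03, when the request is received. 6 days after 2004-03-03 is 2004-03-09.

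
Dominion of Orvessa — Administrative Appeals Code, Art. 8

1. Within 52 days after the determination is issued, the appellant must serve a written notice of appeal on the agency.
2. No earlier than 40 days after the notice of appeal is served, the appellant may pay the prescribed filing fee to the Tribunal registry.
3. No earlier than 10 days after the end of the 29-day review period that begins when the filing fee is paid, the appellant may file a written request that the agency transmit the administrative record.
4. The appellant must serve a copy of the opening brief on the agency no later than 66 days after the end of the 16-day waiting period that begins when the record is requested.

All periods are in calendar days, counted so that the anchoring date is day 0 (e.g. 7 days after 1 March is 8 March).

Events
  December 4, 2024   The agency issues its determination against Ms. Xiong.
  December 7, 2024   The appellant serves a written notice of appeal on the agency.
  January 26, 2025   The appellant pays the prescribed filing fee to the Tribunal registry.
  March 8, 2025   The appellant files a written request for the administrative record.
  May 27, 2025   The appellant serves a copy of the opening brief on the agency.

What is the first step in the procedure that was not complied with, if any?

None — every step was satisfied

(1) due by December 4, 2024 + 52 days = January 25, 2025; done December 7, 2024 — timely.
(2) permitted from December 7, 2024 + 40 days = January 16, 2025 onward; done January 26, 2025, after the minimum wait.
(3) permitted from February 24, 2025 + 10 days = March 6, 2025 onward; done March 8, 2025 — permitted.
(4) due by March 24, 2025 + 66 days = May 29, 2025; done May 27, 2025 — timely.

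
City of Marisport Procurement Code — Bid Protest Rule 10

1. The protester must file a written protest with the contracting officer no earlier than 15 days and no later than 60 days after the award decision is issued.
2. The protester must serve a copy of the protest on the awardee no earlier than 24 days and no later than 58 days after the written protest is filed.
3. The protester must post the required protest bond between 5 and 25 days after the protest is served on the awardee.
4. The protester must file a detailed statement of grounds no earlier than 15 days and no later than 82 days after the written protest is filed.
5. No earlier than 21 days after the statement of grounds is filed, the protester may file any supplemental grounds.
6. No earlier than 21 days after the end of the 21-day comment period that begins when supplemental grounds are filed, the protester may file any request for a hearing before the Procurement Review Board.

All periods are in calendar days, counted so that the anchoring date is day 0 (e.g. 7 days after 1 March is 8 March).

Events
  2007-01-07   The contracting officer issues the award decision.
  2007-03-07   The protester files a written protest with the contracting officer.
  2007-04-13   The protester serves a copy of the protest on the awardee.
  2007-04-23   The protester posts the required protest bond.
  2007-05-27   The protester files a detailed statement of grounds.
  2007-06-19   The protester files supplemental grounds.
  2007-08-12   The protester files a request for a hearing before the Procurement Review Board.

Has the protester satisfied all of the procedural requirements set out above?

Yes

Step 1 — 15 and 60 days from 2007-01-07 (when the award decision is issued) are 2007-01-22 and 2007-03-08 respectively; done 2007-03-07 — within the window.
Step 2 — 24 and 58 days from 2007-03-07 (when the written protest is filed) are 2007-03-31 and 2007-05-04 respectively; 2007-04-13 falls inside that range.
Step 3 — 5 and 25 days from 2007-04-13 (when the protest is served on the awardee) are 2007-04-18 and 2007-05-08 respectively; done 2007-04-23 — within the window.
Step 4 — 15 and 82 days from 2007-03-07 (when the written protest is filed) are 2007-03-22 and 2007-05-28 respectively; 2007-05-27 falls inside that range.
Step 5 — must wait 21 days from 2007-05-27 (when the statement of grounds is filed), so not before 2007-06-17; done 2007-06-19 — permitted.
Step 6 — must wait 21 days from 2007-07-10 (end of the 21-day comment period, which began when supplemental grounds are filed on 2007-06-19), so not before 2007-07-31; done 2007-08-12, after the minimum wait.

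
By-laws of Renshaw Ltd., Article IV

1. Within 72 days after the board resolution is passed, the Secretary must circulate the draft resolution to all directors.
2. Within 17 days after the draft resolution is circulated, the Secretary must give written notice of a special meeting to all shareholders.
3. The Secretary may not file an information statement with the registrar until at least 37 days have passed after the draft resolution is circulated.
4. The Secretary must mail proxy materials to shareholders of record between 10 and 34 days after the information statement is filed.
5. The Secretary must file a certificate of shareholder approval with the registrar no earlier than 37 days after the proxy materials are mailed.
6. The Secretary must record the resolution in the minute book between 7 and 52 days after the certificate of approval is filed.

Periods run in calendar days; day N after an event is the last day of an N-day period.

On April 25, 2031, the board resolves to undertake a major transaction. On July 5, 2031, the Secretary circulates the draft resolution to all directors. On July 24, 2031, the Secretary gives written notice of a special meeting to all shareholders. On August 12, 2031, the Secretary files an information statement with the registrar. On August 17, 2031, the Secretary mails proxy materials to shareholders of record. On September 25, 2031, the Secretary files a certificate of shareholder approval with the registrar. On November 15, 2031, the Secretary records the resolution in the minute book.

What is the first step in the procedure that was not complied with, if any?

Step 1: 72 days after April 25, 2031 (when the board resolution is passed) is July 6, 2031; completed July 5, 2031, before the deadline.
Step 2: 17 days after July 5, 2031 (when the draft resolution is circulated) is July 22, 2031; July 24, 2031 misses that deadline by 2 days.
The procedure was therefore not followed at step 2.

Step 2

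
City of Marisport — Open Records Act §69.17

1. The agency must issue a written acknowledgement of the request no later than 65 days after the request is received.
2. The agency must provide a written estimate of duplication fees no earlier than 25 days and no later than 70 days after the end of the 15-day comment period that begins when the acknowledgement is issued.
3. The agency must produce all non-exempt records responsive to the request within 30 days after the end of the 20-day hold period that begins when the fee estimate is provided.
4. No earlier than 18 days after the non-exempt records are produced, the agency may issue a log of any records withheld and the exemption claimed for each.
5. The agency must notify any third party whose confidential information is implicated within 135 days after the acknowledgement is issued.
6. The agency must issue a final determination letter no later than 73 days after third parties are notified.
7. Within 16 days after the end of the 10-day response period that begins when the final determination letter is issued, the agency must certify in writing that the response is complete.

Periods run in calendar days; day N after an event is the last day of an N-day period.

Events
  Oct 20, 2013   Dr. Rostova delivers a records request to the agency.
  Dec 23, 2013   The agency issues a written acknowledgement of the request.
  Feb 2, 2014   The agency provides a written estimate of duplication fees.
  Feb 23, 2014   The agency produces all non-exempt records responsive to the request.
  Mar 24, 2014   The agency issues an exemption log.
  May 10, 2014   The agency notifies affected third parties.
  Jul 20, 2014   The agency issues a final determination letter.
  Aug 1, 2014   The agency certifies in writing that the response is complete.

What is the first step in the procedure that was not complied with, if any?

Step 1: 65 days after Oct 20, 2013 (when the request is received) is Dec 24, 2013; Dec 23, 2013 is within that limit.
Step 2: the window is 25–70 days after Jan 7, 2014 (end of the 15-day comment period, which began when the acknowledgement is issued on Dec 23, 2013), so Feb 1, 2014 through Mar 18, 2014; done Feb 2, 2014, which is between those dates.
Step 3: 30 days after Feb 22, 2014 (end of the 20-day hold period, which began when the fee estimate is provided on Feb 2, 2014) is Mar 24, 2014; Feb 23, 2014 is within that limit.
Step 4: the earliest permitted date is 18 days after Feb 23, 2014 (when the non-exempt records are produced), i.e. Mar 13, 2014; done Mar 24, 2014 — permitted.
Step 5: 135 days after Dec 23, 2013 (when the acknowledgement is issued) is May 7, 2014; May 10, 2014 misses that deadline by 3 days.

Step 5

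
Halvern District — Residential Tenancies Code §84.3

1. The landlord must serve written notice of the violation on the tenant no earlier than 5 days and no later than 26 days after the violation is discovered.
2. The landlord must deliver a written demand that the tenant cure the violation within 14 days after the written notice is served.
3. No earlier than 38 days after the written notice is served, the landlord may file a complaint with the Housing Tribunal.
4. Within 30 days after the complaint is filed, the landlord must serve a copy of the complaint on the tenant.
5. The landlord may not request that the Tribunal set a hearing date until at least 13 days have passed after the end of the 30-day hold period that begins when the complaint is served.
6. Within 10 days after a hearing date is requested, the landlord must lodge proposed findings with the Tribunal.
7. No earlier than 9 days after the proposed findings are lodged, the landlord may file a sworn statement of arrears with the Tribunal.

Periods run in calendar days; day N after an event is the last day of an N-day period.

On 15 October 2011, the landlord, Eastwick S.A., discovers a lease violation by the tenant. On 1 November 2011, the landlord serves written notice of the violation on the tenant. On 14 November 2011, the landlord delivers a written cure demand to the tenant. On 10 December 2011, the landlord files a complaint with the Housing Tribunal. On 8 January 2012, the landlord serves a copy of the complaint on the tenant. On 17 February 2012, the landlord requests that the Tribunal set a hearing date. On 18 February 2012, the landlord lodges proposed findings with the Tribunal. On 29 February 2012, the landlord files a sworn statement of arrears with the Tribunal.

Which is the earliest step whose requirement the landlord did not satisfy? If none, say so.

Step 1: the window is 5–26 days after 15 October 2011 (when the violation is discovered), so 20 October 2011 through 10 November 2011; done 1 November 2011, which is between those dates.
Step 2: 14 days after 1 November 2011 (when the written notice is served) is 15 November 2011; completed 14 November 2011, before the deadline.
Step 3: the earliest permitted date is 38 days after 1 November 2011 (when the written notice is served), i.e. 9 December 2011; done 10 December 2011, after the minimum wait.
Step 4: 30 days after 10 December 2011 (when the complaint is filed) is 9 January 2012; completed 8 January 2012, before the deadline.
Step 5: the earliest permitted date is 13 days after 7 February 2012 (end of the 30-day hold period, which began when the complaint is served on 8 January 2012), i.e. 20 February 2012; done 17 February 2012 — 3 days too early.
No need to go further; step 5 was not satisfied.

Step 5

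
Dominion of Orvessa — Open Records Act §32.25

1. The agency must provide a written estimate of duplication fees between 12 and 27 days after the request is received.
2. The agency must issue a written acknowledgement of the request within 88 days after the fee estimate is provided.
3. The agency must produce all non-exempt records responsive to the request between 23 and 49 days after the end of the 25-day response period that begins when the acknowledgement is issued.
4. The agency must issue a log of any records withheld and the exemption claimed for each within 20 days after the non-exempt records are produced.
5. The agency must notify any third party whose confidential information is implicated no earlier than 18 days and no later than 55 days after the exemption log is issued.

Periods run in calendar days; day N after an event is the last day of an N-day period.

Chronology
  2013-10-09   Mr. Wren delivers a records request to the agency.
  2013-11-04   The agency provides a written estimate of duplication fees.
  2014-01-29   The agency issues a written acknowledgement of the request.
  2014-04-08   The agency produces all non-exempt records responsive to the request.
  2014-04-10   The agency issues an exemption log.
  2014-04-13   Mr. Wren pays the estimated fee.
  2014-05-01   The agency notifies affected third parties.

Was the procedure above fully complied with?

Yes

(1) the permitted window runs from 2013-10-09 + 12 = 2013-10-21 to 2013-10-09 + 27 = 2013-11-05; 2013-11-04 falls inside that range.
(2) due by 2013-11-04 + 88 days = 2014-01-31; done 2014-01-29 — timely.
(3) the permitted window runs from 2014-02-23 + 23 = 2014-03-18 to 2014-02-23 + 49 = 2014-04-13; done 2014-04-08, which is between those dates.
(4) due by 2014-04-08 + 20 days = 2014-04-28; 2014-04-10 is within that limit.
(5) the permitted window runs from 2014-04-10 + 18 = 2014-04-28 to 2014-04-10 + 55 = 2014-06-04; done 2014-05-01 — within the window.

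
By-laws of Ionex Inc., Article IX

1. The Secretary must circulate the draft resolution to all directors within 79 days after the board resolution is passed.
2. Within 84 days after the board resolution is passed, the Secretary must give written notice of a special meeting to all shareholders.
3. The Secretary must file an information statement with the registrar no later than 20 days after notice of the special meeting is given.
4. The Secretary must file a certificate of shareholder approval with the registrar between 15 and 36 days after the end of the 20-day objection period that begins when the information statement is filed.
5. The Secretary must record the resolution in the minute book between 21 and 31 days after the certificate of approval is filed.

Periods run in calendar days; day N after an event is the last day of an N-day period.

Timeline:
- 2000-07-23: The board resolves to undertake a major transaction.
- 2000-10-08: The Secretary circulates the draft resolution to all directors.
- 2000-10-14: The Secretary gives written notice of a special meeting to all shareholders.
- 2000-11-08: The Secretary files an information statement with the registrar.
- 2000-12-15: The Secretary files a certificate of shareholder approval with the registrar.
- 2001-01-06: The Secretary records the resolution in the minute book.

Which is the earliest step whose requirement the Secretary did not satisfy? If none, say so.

Step 1 — counting 79 days from 2000-07-23 (when the board resolution is passed) gives a deadline of 2000-10-10; 2000-10-08 is within that limit.
Step 2 — counting 84 days from 2000-07-23 (when the board resolution is passed) gives a deadline of 2000-10-15; completed 2000-10-14, before the deadline.
Step 3 — counting 20 days from 2000-10-14 (when notice of the special meeting is given) gives a deadline of 2000-11-03; not done until 2000-11-08, 5 days after the deadline.
That is the first point of non-compliance.

Step 3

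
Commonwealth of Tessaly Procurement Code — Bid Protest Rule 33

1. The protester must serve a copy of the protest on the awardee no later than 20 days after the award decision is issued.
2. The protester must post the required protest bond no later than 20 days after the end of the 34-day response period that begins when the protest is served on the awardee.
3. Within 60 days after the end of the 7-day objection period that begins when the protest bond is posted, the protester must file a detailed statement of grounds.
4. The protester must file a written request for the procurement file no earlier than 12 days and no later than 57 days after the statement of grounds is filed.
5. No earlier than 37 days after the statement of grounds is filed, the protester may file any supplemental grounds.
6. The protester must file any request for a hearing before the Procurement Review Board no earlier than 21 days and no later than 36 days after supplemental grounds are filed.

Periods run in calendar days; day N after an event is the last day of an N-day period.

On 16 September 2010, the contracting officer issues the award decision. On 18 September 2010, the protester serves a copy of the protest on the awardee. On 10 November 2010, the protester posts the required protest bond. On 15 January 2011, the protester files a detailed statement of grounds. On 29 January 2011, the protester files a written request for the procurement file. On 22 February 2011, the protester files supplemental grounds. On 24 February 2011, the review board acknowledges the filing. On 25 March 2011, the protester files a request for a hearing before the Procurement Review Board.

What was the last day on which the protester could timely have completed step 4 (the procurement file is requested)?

Step 4 runs from 15 January 2011, when the statement of grounds is filed. The window is 12–57 days after 15 January 2011; it closes on 13 March 2011.

13 March 2011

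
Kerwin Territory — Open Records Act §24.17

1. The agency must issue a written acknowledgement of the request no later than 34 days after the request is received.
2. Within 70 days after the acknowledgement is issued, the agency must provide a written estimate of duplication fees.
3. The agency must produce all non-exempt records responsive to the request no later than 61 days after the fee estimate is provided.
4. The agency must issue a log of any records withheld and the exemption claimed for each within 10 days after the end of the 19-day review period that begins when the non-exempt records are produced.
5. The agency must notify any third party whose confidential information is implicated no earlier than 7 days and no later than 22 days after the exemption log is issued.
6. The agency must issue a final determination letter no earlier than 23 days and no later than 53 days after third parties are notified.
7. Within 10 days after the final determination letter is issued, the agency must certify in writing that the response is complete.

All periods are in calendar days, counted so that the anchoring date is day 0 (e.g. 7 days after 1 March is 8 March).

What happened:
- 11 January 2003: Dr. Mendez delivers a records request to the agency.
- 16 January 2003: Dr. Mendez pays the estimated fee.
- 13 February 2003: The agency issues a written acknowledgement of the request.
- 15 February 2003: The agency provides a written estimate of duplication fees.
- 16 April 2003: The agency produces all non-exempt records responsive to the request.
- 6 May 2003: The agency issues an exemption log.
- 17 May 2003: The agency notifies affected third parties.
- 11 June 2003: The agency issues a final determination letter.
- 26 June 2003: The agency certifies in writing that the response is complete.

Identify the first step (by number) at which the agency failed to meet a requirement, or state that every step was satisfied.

Step 1: 34 days after 11 January 2003 (when the request is received) is 14 February 2003; 13 February 2003 is within that limit.
Step 2: 70 days after 13 February 2003 (when the acknowledgement is issued) is 24 April 2003; done 15 February 2003 — timely.
Step 3: 61 days after 15 February 2003 (when the fee estimate is provided) is 17 April 2003; done 16 April 2003 — timely.
Step 4: 10 days after 5 May 2003 (end of the 19-day review period, which began when the non-exempt records are produced on 16 April 2003) is 15 May 2003; completed 6 May 2003, before the deadline.
Step 5: the window is 7–22 days after 6 May 2003 (when the exemption log is issued), so 13 May 2003 through 28 May 2003; 17 May 2003 falls inside that range.
Step 6: the window is 23–53 days after 17 May 2003 (when third parties are notified), so 9 June 2003 through 9 July 2003; done 11 June 2003, which is between those dates.
Step 7: 10 days after 11 June 2003 (when the final determination letter is issued) is 21 June 2003; 26 June 2003 misses that deadline by 5 days.

Step 7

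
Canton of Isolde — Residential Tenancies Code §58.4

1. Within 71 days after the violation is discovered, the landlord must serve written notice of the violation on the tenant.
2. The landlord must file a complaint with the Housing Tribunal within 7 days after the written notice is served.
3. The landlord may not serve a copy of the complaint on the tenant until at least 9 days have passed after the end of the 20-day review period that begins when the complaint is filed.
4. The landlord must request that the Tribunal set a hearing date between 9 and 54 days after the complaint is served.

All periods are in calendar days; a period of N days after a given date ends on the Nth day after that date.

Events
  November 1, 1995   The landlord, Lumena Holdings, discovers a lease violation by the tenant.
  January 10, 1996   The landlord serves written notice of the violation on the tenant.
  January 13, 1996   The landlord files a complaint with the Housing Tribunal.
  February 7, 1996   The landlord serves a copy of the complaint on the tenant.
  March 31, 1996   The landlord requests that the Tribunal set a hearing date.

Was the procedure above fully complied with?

Step 1: 71 days after November 1, 1995 (when the violation is discovered) is January 11, 1996; completed January 10, 1996, before the deadline.
Step 2: 7 days after January 10, 1996 (when the written notice is served) is January 17, 1996; completed January 13, 1996, before the deadline.
Step 3: the earliest permitted date is 9 days after February 2, 1996 (end of the 20-day review period, which began when the complaint is filed on January 13, 1996), i.e. February 11, 1996; acted on February 7, 1996, 4 days prematurely.
No need to go further; step 3 was not satisfied.

No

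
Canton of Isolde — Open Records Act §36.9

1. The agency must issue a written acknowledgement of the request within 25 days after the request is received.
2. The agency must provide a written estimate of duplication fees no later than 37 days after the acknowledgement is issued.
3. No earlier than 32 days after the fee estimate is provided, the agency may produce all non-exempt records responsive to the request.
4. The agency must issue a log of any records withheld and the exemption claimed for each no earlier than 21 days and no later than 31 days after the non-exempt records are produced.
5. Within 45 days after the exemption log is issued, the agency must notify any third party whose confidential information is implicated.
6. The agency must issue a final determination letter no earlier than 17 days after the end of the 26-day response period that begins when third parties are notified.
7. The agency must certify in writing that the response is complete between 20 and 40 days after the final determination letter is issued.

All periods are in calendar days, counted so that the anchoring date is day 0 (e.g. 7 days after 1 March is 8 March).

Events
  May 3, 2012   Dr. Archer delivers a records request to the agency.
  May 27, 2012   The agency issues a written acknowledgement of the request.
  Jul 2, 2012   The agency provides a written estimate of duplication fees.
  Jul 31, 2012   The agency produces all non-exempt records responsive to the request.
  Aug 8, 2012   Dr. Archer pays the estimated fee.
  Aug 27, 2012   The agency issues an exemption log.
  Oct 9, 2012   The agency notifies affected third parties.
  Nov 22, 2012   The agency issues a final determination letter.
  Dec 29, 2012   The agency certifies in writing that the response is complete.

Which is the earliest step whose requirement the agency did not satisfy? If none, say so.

(1) due by May 3, 2012 + 25 days = May 28, 2012; completed May 27, 2012, before the deadline.
(2) due by May 27, 2012 + 37 days = Jul 3, 2012; completed Jul 2, 2012, before the deadline.
(3) permitted from Jul 2, 2012 + 32 days = Aug 3, 2012 onward; Jul 31, 2012 is 3 days before the earliest permitted date.

Step 3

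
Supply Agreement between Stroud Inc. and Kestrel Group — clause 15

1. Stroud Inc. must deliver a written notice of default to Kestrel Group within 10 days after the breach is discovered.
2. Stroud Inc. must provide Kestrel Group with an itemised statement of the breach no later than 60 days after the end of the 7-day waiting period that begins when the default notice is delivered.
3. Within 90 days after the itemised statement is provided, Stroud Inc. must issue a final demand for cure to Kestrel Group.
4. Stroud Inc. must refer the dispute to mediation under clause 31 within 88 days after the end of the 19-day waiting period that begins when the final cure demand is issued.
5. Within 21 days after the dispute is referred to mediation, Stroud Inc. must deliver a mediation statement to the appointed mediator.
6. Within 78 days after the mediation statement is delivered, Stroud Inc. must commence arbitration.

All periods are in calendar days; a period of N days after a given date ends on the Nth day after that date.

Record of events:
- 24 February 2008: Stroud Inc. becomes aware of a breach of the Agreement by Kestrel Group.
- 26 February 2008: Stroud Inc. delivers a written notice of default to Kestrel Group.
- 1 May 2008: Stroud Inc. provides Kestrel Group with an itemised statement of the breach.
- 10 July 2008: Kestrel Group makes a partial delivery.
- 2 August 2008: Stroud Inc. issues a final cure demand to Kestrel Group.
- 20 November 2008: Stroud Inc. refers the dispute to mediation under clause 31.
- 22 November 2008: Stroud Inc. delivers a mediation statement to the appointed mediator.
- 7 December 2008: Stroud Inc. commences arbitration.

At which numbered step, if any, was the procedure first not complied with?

Step 3

Step 1: 10 days after 24 February 2008 (when the breach is discovered) is 5 March 2008; completed 26 February 2008, before the deadline.
Step 2: 60 days after 4 March 2008 (end of the 7-day waiting period, which began when the default notice is delivered on 26 February 2008) is 3 May 2008; done 1 May 2008 — timely.
Step 3: 90 days after 1 May 2008 (when the itemised statement is provided) is 30 July 2008; not done until 2 August 2008, 3 days after the deadline.
That is the first point of non-compliance.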